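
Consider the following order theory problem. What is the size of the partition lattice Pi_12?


B(n) = number of set partitions of an n-element set.
B(n) satisfies the recurrence: B(n+1) = sum_k C(n,k)*B(k).
B(12) = 4213597


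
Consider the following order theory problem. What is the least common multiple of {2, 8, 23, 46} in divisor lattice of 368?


In a divisor lattice, join = lcm (least common multiple).
Compute lcm iteratively: start with first element, then lcm(current, next).
Elements: [2, 8, 23, 46]
lcm(2,8) = 8
lcm(8,23) = 184
lcm(184,46) = 184
Final lcm = 184


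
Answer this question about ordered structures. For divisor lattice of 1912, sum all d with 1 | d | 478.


Interval [1,478] in divisors of 1912: [1, 2, 239, 478]
Sum = 720


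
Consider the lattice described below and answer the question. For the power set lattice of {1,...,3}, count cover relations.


A cover relation a -< b holds when a < b with no c strictly between.
Cover relations:
  {} -< {1}
  {} -< {2}
  {} -< {3}
  {1} -< {1,2}
  {1} -< {1,3}
  {2} -< {1,2}
  {2} -< {2,3}
  {3} -< {1,3}
  ...4 more
Total: 12


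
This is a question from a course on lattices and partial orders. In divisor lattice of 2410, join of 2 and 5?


In a divisor lattice, join = lcm (least common multiple).
gcd(2,5) = 1
lcm(2,5) = 2*5/gcd = 10/1 = 10


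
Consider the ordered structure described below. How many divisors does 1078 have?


Divisors of 1078: [1, 2, 7, 11, 14, 22, 49, 77, 98, 154, 539, 1078]
Count: 12


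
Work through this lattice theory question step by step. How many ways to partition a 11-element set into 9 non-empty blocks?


S(n,k) = k*S(n-1,k) + S(n-1,k-1).
S(10,9) = 45, S(10,8) = 750
S(11,9) = 9*45 + 750 = 405 + 750
S(11,9) = 1155


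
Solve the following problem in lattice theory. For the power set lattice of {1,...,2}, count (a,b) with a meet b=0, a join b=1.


Complement pair (a,b): a meet b = bottom, a join b = top.
Here: A intersect B = {} and A union B = {1,...,2}.
Pairs found: ({},{1,2}), ({1},{2}), ({2},{1}), ({1,2},{})
Total ordered pairs: 4


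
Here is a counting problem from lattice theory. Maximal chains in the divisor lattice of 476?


A maximal chain goes from the minimum element to a maximal element via cover relations.
Counting all min-to-max paths in the cover graph.
Total maximal chains: 12


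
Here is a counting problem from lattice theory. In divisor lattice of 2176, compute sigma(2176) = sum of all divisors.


sigma(n) = sum of divisors.
Divisors of 2176: [1, 2, 4, 8, 16, 17, 32, 34, 64, 68, 128, 136, 272, 544, 1088, 2176]
Sum = 4590


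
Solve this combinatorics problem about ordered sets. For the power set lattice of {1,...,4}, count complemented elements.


An element a is complemented if some b has a meet b = bottom, a join b = top.
every subset A has complement S\A, so all elements are complemented.
Complemented elements: {}, {1}, {2}, {3}, {4}, {1,2}, ... (10 more)
Count: 16


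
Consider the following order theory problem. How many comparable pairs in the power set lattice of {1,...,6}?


A comparable pair {a,b} has a < b or b < a in the order.
Count unordered pairs where one element is strictly below the other.
Examples: {{},{1}}, {{},{2}}, {{},{3}}, {{},{4}}, ...
Total comparable pairs: 665


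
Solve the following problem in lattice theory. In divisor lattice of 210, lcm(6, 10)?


Join=lcm.
gcd(6,10)=2
lcm=30


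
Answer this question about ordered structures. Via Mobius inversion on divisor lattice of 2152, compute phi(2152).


phi(n) = n * prod_{p|n} (1 - 1/p).
Prime divisors of 2152: [2, 269]
phi(2152) = 2152 * (1 - 1/2) * (1 - 1/269)
phi(2152) = 1072


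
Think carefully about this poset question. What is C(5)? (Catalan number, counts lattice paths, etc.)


C(n) = C(2n, n) / (n+1).
C(10, 5) = 252
C(5) = 252 / 6 = 42


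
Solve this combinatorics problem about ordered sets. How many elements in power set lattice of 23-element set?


Power set = 2^n.
2^23 = 8388608


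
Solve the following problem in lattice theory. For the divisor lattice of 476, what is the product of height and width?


Height = length of longest chain minus 1; width = size of largest antichain.
A maximum chain: 1 | 17 | 119 | 238 | 476  (height 4).
A maximum antichain: {4, 14, 34, 119}  (width 4).
Product = 4 * 4 = 16


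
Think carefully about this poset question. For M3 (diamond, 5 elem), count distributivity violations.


Distributive law: a ^ (b v c) = (a ^ b) v (a ^ c).
Check all 5^3 = 125 ordered triples (a,b,c).
  e.g. a=a1, b=a2, c=a3: lhs=a1 != rhs=0
  e.g. a=a1, b=a3, c=a2: lhs=a1 != rhs=0
Total violating triples: 6


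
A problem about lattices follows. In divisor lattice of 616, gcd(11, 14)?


Meet=gcd.
gcd(11,14)=1


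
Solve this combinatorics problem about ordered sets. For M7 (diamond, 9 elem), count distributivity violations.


Distributive law: a ^ (b v c) = (a ^ b) v (a ^ c).
Check all 9^3 = 729 ordered triples (a,b,c).
  e.g. a=a1, b=a2, c=a3: lhs=a1 != rhs=0
  e.g. a=a1, b=a2, c=a4: lhs=a1 != rhs=0
Total violating triples: 210


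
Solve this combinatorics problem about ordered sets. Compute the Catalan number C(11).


C(n) = C(2n, n) / (n+1).
C(22, 11) = 705432
C(11) = 705432 / 12 = 58786


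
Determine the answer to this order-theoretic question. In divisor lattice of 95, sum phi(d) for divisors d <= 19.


Divisors of 95 up to 19: [1, 5, 19]
phi values: [1, 4, 18]
Sum = 23


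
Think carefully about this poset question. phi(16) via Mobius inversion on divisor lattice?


phi(n) = n * prod_{p|n} (1 - 1/p).
Prime divisors of 16: [2]
phi(16) = 16 * (1 - 1/2)
phi(16) = 8


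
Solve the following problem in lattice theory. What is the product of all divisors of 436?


Divisors of 436: [1, 2, 4, 109, 218, 436]
Product = n^(d(n)/2) = 436^(6/2)
Product = 82881856


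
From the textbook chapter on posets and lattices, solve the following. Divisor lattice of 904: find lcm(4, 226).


In a divisor lattice, join = lcm (least common multiple).
gcd(4,226) = 2
lcm(4,226) = 4*226/gcd = 904/2 = 452


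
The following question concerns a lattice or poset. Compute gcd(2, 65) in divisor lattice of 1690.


In a divisor lattice, meet = gcd (greatest common divisor).
By Euclidean algorithm or factoring: gcd(2,65) = 1


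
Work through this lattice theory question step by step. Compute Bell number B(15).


B(n) = number of set partitions of an n-element set.
B(n) satisfies the recurrence: B(n+1) = sum_k C(n,k)*B(k).
B(15) = 1382958545


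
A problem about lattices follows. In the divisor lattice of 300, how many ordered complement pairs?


Complement pair (a,b): a meet b = bottom, a join b = top.
Here: gcd(a,b)=1 and lcm(a,b)=300, i.e. a*b=300 with a,b coprime.
Pairs found: (1,300), (3,100), (4,75), (12,25), ... (4 more)
Total ordered pairs: 8


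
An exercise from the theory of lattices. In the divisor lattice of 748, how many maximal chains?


A maximal chain goes from the minimum element to a maximal element via cover relations.
Counting all min-to-max paths in the cover graph.
Total maximal chains: 12


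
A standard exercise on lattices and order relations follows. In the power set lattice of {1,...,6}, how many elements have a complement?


An element a is complemented if some b has a meet b = bottom, a join b = top.
every subset A has complement S\A, so all elements are complemented.
Complemented elements: {}, {1}, {2}, {3}, {4}, {5}, ... (58 more)
Count: 64


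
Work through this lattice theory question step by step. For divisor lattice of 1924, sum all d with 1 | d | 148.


Interval [1,148] in divisors of 1924: [1, 2, 4, 37, 74, 148]
Sum = 266


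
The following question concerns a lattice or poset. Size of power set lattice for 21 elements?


Power set = 2^n.
2^21 = 2097152


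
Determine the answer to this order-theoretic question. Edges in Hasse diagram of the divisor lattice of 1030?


A cover relation a -< b holds when a < b with no c strictly between.
Cover relations:
  1 -< 2
  1 -< 5
  1 -< 103
  2 -< 10
  2 -< 206
  5 -< 10
  5 -< 515
  10 -< 1030
  ...4 more
Total: 12


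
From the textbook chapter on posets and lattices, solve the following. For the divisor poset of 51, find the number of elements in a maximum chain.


A chain is a totally ordered subset; we count the number of elements in a maximum chain.
Compute, for each element x, the size of the longest chain ending at x:
  1: 1
  3: 2
  17: 2
  51: 3
A maximum chain: 1 < 3 < 51
Number of elements in the longest chain: 3


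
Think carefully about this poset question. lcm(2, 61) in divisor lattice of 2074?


Join=lcm.
gcd(2,61)=1
lcm=122


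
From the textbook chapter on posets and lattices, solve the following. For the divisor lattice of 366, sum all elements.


sigma(n) = sum of divisors.
Divisors of 366: [1, 2, 3, 6, 61, 122, 183, 366]
Sum = 744


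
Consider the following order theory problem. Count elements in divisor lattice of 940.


Divisors of 940: [1, 2, 4, 5, 10, 20, 47, 94, 188, 235, 470, 940]
Count: 12


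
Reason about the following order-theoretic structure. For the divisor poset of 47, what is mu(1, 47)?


In a divisor lattice, mu(a,b) = mu(b/a) where mu is the classical Mobius function.
b/a = 47/1 = 47
Prime factorization of 47: primes [47]
47 is squarefree with 1 prime factor(s), so mu(47) = (-1)^1 = -1


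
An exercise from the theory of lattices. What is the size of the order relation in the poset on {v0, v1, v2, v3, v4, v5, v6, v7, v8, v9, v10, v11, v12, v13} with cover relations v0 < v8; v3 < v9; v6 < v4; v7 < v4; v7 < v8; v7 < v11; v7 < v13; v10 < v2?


The order relation is {(a,b) : a <= b}, reflexive so it includes (a,a).
Examples: (v0,v0), (v0,v8), (v1,v1), (v10,v10), (v10,v2), ...
Total ordered pairs: 22


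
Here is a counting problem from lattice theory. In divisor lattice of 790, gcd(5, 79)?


Meet=gcd.
gcd(5,79)=1


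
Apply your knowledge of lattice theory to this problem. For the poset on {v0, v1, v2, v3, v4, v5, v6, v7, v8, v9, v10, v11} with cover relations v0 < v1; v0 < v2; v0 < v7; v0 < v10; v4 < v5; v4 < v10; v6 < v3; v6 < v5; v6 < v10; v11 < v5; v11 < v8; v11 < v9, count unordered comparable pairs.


A comparable pair {a,b} has a < b or b < a in the order.
Count unordered pairs where one element is strictly below the other.
Examples: {v0,v1}, {v0,v2}, {v0,v7}, {v0,v10}, ...
Total comparable pairs: 12


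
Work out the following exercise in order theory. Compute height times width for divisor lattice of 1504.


Height = length of longest chain minus 1; width = size of largest antichain.
A maximum chain: 1 | 47 | 94 | 188 | 376 | 752 | 1504  (height 6).
A maximum antichain: {2, 47}  (width 2).
Product = 6 * 2 = 12


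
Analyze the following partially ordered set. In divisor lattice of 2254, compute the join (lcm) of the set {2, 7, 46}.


In a divisor lattice, join = lcm (least common multiple).
Compute lcm iteratively: start with first element, then lcm(current, next).
Elements: [2, 7, 46]
lcm(2,7) = 14
lcm(14,46) = 322
Final lcm = 322


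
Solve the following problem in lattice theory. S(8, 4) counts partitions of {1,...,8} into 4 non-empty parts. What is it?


S(n,k) = k*S(n-1,k) + S(n-1,k-1).
S(7,4) = 350, S(7,3) = 301
S(8,4) = 4*350 + 301 = 1400 + 301
S(8,4) = 1701


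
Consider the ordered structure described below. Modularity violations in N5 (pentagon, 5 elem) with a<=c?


Modular law: if a <= c then a v (b ^ c) = (a v b) ^ c.
Check all triples (a,b,c) with a <= c among 5 elements.
  e.g. a=a, b=c, c=b: lhs=a != rhs=b
Total violating triples: 1


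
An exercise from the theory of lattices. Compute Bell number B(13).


B(n) = number of set partitions of an n-element set.
B(n) satisfies the recurrence: B(n+1) = sum_k C(n,k)*B(k).
B(13) = 27644437


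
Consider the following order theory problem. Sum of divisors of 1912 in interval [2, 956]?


Interval [2,956] in divisors of 1912: [2, 4, 478, 956]
Sum = 1440


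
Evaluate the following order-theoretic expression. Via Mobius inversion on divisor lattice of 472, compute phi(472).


phi(n) = n * prod_{p|n} (1 - 1/p).
Prime divisors of 472: [2, 59]
phi(472) = 472 * (1 - 1/2) * (1 - 1/59)
phi(472) = 232


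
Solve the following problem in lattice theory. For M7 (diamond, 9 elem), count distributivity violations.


Distributive law: a ^ (b v c) = (a ^ b) v (a ^ c).
Check all 9^3 = 729 ordered triples (a,b,c).
  e.g. a=a1, b=a2, c=a3: lhs=a1 != rhs=0
  e.g. a=a1, b=a2, c=a4: lhs=a1 != rhs=0
Total violating triples: 210


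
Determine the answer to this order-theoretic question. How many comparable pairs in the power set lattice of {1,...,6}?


A comparable pair {a,b} has a < b or b < a in the order.
Count unordered pairs where one element is strictly below the other.
Examples: {{},{1}}, {{},{2}}, {{},{3}}, {{},{4}}, ...
Total comparable pairs: 665


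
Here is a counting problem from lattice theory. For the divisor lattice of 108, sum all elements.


sigma(n) = sum of divisors.
Divisors of 108: [1, 2, 3, 4, 6, 9, 12, 18, 27, 36, 54, 108]
Sum = 280


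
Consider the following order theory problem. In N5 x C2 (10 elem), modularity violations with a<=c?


Modular law: if a <= c then a v (b ^ c) = (a v b) ^ c.
Check all triples (a,b,c) with a <= c among 10 elements.
  e.g. a=(a,0), b=(c,0), c=(b,0): lhs=(a,0) != rhs=(b,0)
  e.g. a=(a,0), b=(c,1), c=(b,0): lhs=(a,0) != rhs=(b,0)
Total violating triples: 6


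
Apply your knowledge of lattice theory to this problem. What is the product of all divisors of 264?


Divisors of 264: [1, 2, 3, 4, 6, 8, 11, 12, 22, 24, 33, 44, 66, 88, 132, 264]
Product = n^(d(n)/2) = 264^(16/2)
Product = 23595621172490797056


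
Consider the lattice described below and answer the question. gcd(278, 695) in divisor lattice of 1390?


Meet=gcd.
gcd(278,695)=139


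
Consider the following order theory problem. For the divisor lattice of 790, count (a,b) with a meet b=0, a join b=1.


Complement pair (a,b): a meet b = bottom, a join b = top.
Here: gcd(a,b)=1 and lcm(a,b)=790, i.e. a*b=790 with a,b coprime.
Pairs found: (1,790), (2,395), (5,158), (10,79), ... (4 more)
Total ordered pairs: 8


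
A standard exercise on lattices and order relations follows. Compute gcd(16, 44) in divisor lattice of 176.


In a divisor lattice, meet = gcd (greatest common divisor).
By Euclidean algorithm or factoring: gcd(16,44) = 4


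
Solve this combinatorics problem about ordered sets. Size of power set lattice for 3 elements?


Power set = 2^n.
2^3 = 8


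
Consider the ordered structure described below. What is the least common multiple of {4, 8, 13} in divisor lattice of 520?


In a divisor lattice, join = lcm (least common multiple).
Compute lcm iteratively: start with first element, then lcm(current, next).
Elements: [4, 8, 13]
lcm(4,8) = 8
lcm(8,13) = 104
Final lcm = 104


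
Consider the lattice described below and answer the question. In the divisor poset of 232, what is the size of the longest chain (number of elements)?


A chain is a totally ordered subset; we count the number of elements in a maximum chain.
Compute, for each element x, the size of the longest chain ending at x:
  1: 1
  2: 2
  29: 2
  4: 3
  8: 4
  58: 3
  ...
A maximum chain: 1 < 2 < 4 < 8 < 232
Number of elements in the longest chain: 5


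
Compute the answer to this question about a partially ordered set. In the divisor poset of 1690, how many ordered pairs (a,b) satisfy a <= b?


The order relation is {(a,b) : a <= b}, reflexive so it includes (a,a).
Examples: (1,1), (1,10), (1,13), (1,130), (1,169), ...
Total ordered pairs: 54


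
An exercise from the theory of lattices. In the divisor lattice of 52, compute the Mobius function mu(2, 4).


In a divisor lattice, mu(a,b) = mu(b/a) where mu is the classical Mobius function.
b/a = 4/2 = 2
Prime factorization of 2: primes [2]
2 is squarefree with 1 prime factor(s), so mu(2) = (-1)^1 = -1


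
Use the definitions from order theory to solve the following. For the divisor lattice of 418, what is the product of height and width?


Height = length of longest chain minus 1; width = size of largest antichain.
A maximum chain: 1 | 19 | 209 | 418  (height 3).
A maximum antichain: {2, 11, 19}  (width 3).
Product = 3 * 3 = 9


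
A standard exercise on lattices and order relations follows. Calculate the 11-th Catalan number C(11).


C(n) = C(2n, n) / (n+1).
C(22, 11) = 705432
C(11) = 705432 / 12 = 58786


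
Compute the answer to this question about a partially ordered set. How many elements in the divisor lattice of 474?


Divisors of 474: [1, 2, 3, 6, 79, 158, 237, 474]
Count: 8


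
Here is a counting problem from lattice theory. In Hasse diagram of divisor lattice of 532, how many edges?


A cover relation a -< b holds when a < b with no c strictly between.
Cover relations:
  1 -< 2
  1 -< 7
  1 -< 19
  2 -< 4
  2 -< 14
  2 -< 38
  4 -< 28
  4 -< 76
  ...12 more
Total: 20


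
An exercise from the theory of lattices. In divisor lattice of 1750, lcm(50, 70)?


Join=lcm.
gcd(50,70)=10
lcm=350


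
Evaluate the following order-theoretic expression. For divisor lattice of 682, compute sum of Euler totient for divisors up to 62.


Divisors of 682 up to 62: [1, 2, 11, 22, 31, 62]
phi values: [1, 1, 10, 10, 30, 30]
Sum = 82


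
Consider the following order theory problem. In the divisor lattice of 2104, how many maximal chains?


A maximal chain goes from the minimum element to a maximal element via cover relations.
Counting all min-to-max paths in the cover graph.
Total maximal chains: 4


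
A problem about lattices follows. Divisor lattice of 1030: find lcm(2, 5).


In a divisor lattice, join = lcm (least common multiple).
gcd(2,5) = 1
lcm(2,5) = 2*5/gcd = 10/1 = 10


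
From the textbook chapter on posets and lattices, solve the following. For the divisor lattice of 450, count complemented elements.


An element a is complemented if some b has a meet b = bottom, a join b = top.
a is complemented iff gcd(a, n/a)=1, i.e. a is a unitary divisor of 450.
Complemented elements: 1, 2, 9, 18, 25, 50, ... (2 more)
Count: 8


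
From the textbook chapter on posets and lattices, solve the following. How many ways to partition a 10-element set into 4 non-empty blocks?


S(n,k) = k*S(n-1,k) + S(n-1,k-1).
S(9,4) = 7770, S(9,3) = 3025
S(10,4) = 4*7770 + 3025 = 31080 + 3025
S(10,4) = 34105


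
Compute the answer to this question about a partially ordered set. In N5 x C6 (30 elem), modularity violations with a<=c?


Modular law: if a <= c then a v (b ^ c) = (a v b) ^ c.
Check all triples (a,b,c) with a <= c among 30 elements.
  e.g. a=(a,0), b=(c,0), c=(b,0): lhs=(a,0) != rhs=(b,0)
  e.g. a=(a,0), b=(c,1), c=(b,0): lhs=(a,0) != rhs=(b,0)
Total violating triples: 126


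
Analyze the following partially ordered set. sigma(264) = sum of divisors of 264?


sigma(n) = sum of divisors.
Divisors of 264: [1, 2, 3, 4, 6, 8, 11, 12, 22, 24, 33, 44, 66, 88, 132, 264]
Sum = 720


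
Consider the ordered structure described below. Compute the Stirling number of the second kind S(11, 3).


S(n,k) = k*S(n-1,k) + S(n-1,k-1).
S(10,3) = 9330, S(10,2) = 511
S(11,3) = 3*9330 + 511 = 27990 + 511
S(11,3) = 28501


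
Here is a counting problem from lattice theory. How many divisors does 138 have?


Divisors of 138: [1, 2, 3, 6, 23, 46, 69, 138]
Count: 8


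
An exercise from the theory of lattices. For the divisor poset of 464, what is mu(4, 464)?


In a divisor lattice, mu(a,b) = mu(b/a) where mu is the classical Mobius function.
b/a = 464/4 = 116
Prime factorization of 116: primes [2, 29]
116 is not squarefree, so mu(116) = 0


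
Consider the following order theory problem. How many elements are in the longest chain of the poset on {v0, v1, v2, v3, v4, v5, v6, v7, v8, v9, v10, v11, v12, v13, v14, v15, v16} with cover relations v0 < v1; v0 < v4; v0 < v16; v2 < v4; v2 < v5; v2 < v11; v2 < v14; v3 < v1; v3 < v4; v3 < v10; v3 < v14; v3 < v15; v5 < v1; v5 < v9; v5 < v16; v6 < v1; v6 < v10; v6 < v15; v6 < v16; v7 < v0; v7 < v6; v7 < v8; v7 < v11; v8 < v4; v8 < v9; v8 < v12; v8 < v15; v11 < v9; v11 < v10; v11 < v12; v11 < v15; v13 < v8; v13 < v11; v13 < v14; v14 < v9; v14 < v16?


A chain is a totally ordered subset; we count the number of elements in a maximum chain.
Compute, for each element x, the size of the longest chain ending at x:
  v2: 1
  v3: 1
  v7: 1
  v13: 1
  v0: 2
  v5: 2
  ...
A maximum chain: v7 < v0 < v1
Number of elements in the longest chain: 3


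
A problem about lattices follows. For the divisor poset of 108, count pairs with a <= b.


The order relation is {(a,b) : a <= b}, reflexive so it includes (a,a).
Examples: (1,1), (1,108), (1,12), (1,18), (1,2), ...
Total ordered pairs: 60


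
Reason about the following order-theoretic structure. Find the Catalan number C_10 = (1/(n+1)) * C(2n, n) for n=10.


C(n) = C(2n, n) / (n+1).
C(20, 10) = 184756
C(10) = 184756 / 11 = 16796


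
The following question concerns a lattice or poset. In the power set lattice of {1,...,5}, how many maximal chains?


A maximal chain goes from the minimum element to a maximal element via cover relations.
Counting all min-to-max paths in the cover graph.
Total maximal chains: 120


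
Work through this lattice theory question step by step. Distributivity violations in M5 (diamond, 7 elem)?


Distributive law: a ^ (b v c) = (a ^ b) v (a ^ c).
Check all 7^3 = 343 ordered triples (a,b,c).
  e.g. a=a1, b=a2, c=a3: lhs=a1 != rhs=0
  e.g. a=a1, b=a2, c=a4: lhs=a1 != rhs=0
Total violating triples: 60


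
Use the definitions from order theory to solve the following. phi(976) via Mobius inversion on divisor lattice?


phi(n) = n * prod_{p|n} (1 - 1/p).
Prime divisors of 976: [2, 61]
phi(976) = 976 * (1 - 1/2) * (1 - 1/61)
phi(976) = 480


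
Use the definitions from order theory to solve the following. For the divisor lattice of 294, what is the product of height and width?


Height = length of longest chain minus 1; width = size of largest antichain.
A maximum chain: 1 | 7 | 49 | 147 | 294  (height 4).
A maximum antichain: {6, 14, 21, 49}  (width 4).
Product = 4 * 4 = 16


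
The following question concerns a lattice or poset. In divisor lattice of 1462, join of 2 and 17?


In a divisor lattice, join = lcm (least common multiple).
gcd(2,17) = 1
lcm(2,17) = 2*17/gcd = 34/1 = 34


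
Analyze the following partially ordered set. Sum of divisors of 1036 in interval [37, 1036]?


Interval [37,1036] in divisors of 1036: [37, 74, 148, 259, 518, 1036]
Sum = 2072


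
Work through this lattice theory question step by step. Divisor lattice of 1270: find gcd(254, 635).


In a divisor lattice, meet = gcd (greatest common divisor).
By Euclidean algorithm or factoring: gcd(254,635) = 127


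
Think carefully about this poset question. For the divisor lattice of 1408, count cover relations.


A cover relation a -< b holds when a < b with no c strictly between.
Cover relations:
  1 -< 2
  1 -< 11
  2 -< 4
  2 -< 22
  4 -< 8
  4 -< 44
  8 -< 16
  8 -< 88
  ...14 more
Total: 22


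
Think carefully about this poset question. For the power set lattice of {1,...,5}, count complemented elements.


An element a is complemented if some b has a meet b = bottom, a join b = top.
every subset A has complement S\A, so all elements are complemented.
Complemented elements: {}, {1}, {2}, {3}, {4}, {5}, ... (26 more)
Count: 32


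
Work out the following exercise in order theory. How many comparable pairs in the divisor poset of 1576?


A comparable pair {a,b} has a < b or b < a in the order.
Count unordered pairs where one element is strictly below the other.
Examples: {1,2}, {1,4}, {1,8}, {1,197}, ...
Total comparable pairs: 22


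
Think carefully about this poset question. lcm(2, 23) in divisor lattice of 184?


Join=lcm.
gcd(2,23)=1
lcm=46


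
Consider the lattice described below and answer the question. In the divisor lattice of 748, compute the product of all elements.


Divisors of 748: [1, 2, 4, 11, 17, 22, 34, 44, 68, 187, 374, 748]
Product = n^(d(n)/2) = 748^(12/2)
Product = 175149776384856064


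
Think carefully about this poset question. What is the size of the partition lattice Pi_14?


B(n) = number of set partitions of an n-element set.
B(n) satisfies the recurrence: B(n+1) = sum_k C(n,k)*B(k).
B(14) = 190899322


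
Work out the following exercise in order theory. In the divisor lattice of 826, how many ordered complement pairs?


Complement pair (a,b): a meet b = bottom, a join b = top.
Here: gcd(a,b)=1 and lcm(a,b)=826, i.e. a*b=826 with a,b coprime.
Pairs found: (1,826), (2,413), (7,118), (14,59), ... (4 more)
Total ordered pairs: 8


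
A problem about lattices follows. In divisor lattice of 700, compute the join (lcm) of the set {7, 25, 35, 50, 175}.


In a divisor lattice, join = lcm (least common multiple).
Compute lcm iteratively: start with first element, then lcm(current, next).
Elements: [7, 25, 35, 50, 175]
lcm(7,25) = 175
lcm(175,35) = 175
lcm(175,50) = 350
lcm(350,175) = 350
Final lcm = 350


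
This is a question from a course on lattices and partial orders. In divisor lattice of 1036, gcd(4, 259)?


Meet=gcd.
gcd(4,259)=1


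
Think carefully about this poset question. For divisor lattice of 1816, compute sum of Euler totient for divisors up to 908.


Divisors of 1816 up to 908: [1, 2, 4, 8, 227, 454, 908]
phi values: [1, 1, 2, 4, 226, 226, 452]
Sum = 912


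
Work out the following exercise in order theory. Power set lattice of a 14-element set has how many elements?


Power set = 2^n.
2^14 = 16384


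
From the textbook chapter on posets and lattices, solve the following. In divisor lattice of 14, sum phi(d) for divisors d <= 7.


Divisors of 14 up to 7: [1, 2, 7]
phi values: [1, 1, 6]
Sum = 8


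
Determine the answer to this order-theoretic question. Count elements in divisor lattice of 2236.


Divisors of 2236: [1, 2, 4, 13, 26, 43, 52, 86, 172, 559, 1118, 2236]
Count: 12


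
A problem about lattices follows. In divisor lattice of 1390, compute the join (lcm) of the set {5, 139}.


In a divisor lattice, join = lcm (least common multiple).
Compute lcm iteratively: start with first element, then lcm(current, next).
Elements: [5, 139]
lcm(5,139) = 695
Final lcm = 695


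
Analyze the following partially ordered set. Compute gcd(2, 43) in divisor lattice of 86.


In a divisor lattice, meet = gcd (greatest common divisor).
By Euclidean algorithm or factoring: gcd(2,43) = 1


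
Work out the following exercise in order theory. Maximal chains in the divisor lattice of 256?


A maximal chain goes from the minimum element to a maximal element via cover relations.
Counting all min-to-max paths in the cover graph.
Total maximal chains: 1


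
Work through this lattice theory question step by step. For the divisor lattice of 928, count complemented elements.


An element a is complemented if some b has a meet b = bottom, a join b = top.
a is complemented iff gcd(a, n/a)=1, i.e. a is a unitary divisor of 928.
Complemented elements: 1, 29, 32, 928
Count: 4


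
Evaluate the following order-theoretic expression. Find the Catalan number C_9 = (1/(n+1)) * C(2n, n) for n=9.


C(n) = C(2n, n) / (n+1).
C(18, 9) = 48620
C(9) = 48620 / 10 = 4862


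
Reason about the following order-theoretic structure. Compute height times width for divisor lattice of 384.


Height = length of longest chain minus 1; width = size of largest antichain.
A maximum chain: 1 | 3 | 6 | 12 | 24 | 48 | 96 | 192 | 384  (height 8).
A maximum antichain: {2, 3}  (width 2).
Product = 8 * 2 = 16


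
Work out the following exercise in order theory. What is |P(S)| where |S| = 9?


Power set = 2^n.
2^9 = 512


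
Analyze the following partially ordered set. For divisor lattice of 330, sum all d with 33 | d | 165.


Interval [33,165] in divisors of 330: [33, 165]
Sum = 198


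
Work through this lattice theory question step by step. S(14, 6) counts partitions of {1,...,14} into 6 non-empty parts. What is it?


S(n,k) = k*S(n-1,k) + S(n-1,k-1).
S(13,6) = 9321312, S(13,5) = 7508501
S(14,6) = 6*9321312 + 7508501 = 55927872 + 7508501
S(14,6) = 63436373


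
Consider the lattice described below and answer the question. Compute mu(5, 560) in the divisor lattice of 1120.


In a divisor lattice, mu(a,b) = mu(b/a) where mu is the classical Mobius function.
b/a = 560/5 = 112
Prime factorization of 112: primes [2, 7]
112 is not squarefree, so mu(112) = 0


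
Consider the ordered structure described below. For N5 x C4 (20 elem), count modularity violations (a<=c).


Modular law: if a <= c then a v (b ^ c) = (a v b) ^ c.
Check all triples (a,b,c) with a <= c among 20 elements.
  e.g. a=(a,0), b=(c,0), c=(b,0): lhs=(a,0) != rhs=(b,0)
  e.g. a=(a,0), b=(c,1), c=(b,0): lhs=(a,0) != rhs=(b,0)
Total violating triples: 40


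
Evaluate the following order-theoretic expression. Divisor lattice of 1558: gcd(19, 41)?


Meet=gcd.
gcd(19,41)=1


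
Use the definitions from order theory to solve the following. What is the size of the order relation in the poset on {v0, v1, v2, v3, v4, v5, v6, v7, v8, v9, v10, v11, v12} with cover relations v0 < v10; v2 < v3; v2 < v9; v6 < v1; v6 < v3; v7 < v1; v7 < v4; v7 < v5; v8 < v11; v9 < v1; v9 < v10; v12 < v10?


The order relation is {(a,b) : a <= b}, reflexive so it includes (a,a).
Examples: (v0,v0), (v0,v10), (v1,v1), (v10,v10), (v11,v11), ...
Total ordered pairs: 27


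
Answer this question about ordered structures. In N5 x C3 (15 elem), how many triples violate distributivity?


Distributive law: a ^ (b v c) = (a ^ b) v (a ^ c).
Check all 15^3 = 3375 ordered triples (a,b,c).
  e.g. a=(b,0), b=(a,0), c=(c,0): lhs=(b,0) != rhs=(a,0)
  e.g. a=(b,0), b=(a,0), c=(c,1): lhs=(b,0) != rhs=(a,0)
Total violating triples: 54


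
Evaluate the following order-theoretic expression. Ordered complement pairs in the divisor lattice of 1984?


Complement pair (a,b): a meet b = bottom, a join b = top.
Here: gcd(a,b)=1 and lcm(a,b)=1984, i.e. a*b=1984 with a,b coprime.
Pairs found: (1,1984), (31,64), (64,31), (1984,1)
Total ordered pairs: 4


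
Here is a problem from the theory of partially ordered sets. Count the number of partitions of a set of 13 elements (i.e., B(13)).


B(n) = number of set partitions of an n-element set.
B(n) satisfies the recurrence: B(n+1) = sum_k C(n,k)*B(k).
B(13) = 27644437


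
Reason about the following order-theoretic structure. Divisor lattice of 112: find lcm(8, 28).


In a divisor lattice, join = lcm (least common multiple).
gcd(8,28) = 4
lcm(8,28) = 8*28/gcd = 224/4 = 56


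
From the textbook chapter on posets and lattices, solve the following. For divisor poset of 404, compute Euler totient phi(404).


phi(n) = n * prod_{p|n} (1 - 1/p).
Prime divisors of 404: [2, 101]
phi(404) = 404 * (1 - 1/2) * (1 - 1/101)
phi(404) = 200


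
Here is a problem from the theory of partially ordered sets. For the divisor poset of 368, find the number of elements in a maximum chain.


A chain is a totally ordered subset; we count the number of elements in a maximum chain.
Compute, for each element x, the size of the longest chain ending at x:
  1: 1
  2: 2
  23: 2
  4: 3
  8: 4
  46: 3
  ...
A maximum chain: 1 < 2 < 4 < 8 < 16 < 368
Number of elements in the longest chain: 6


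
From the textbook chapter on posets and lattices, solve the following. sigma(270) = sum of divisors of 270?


sigma(n) = sum of divisors.
Divisors of 270: [1, 2, 3, 5, 6, 9, 10, 15, 18, 27, 30, 45, 54, 90, 135, 270]
Sum = 720


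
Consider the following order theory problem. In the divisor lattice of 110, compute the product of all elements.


Divisors of 110: [1, 2, 5, 10, 11, 22, 55, 110]
Product = n^(d(n)/2) = 110^(8/2)
Product = 146410000


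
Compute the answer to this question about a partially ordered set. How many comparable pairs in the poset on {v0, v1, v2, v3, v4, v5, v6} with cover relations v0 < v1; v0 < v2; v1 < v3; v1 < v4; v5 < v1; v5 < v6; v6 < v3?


A comparable pair {a,b} has a < b or b < a in the order.
Count unordered pairs where one element is strictly below the other.
Examples: {v0,v1}, {v0,v2}, {v0,v3}, {v0,v4}, ...
Total comparable pairs: 11


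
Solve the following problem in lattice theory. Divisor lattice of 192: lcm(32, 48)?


Join=lcm.
gcd(32,48)=16
lcm=96


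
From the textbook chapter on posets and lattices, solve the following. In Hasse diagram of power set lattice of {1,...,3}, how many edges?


A cover relation a -< b holds when a < b with no c strictly between.
Cover relations:
  {} -< {1}
  {} -< {2}
  {} -< {3}
  {1} -< {1,2}
  {1} -< {1,3}
  {2} -< {1,2}
  {2} -< {2,3}
  {3} -< {1,3}
  ...4 more
Total: 12


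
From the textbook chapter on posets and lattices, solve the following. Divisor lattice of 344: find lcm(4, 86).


In a divisor lattice, join = lcm (least common multiple).
gcd(4,86) = 2
lcm(4,86) = 4*86/gcd = 344/2 = 172


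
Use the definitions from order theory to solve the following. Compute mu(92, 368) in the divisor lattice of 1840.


In a divisor lattice, mu(a,b) = mu(b/a) where mu is the classical Mobius function.
b/a = 368/92 = 4
Prime factorization of 4: primes [2]
4 is not squarefree, so mu(4) = 0


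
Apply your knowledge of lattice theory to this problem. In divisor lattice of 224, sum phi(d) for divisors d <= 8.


Divisors of 224 up to 8: [1, 2, 4, 7, 8]
phi values: [1, 1, 2, 6, 4]
Sum = 14


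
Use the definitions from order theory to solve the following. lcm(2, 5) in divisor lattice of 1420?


Join=lcm.
gcd(2,5)=1
lcm=10


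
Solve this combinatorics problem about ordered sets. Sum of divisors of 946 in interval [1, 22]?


Interval [1,22] in divisors of 946: [1, 2, 11, 22]
Sum = 36


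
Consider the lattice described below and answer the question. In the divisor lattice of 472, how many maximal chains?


A maximal chain goes from the minimum element to a maximal element via cover relations.
Counting all min-to-max paths in the cover graph.
Total maximal chains: 4


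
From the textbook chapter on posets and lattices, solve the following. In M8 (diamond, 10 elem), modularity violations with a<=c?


Modular law: if a <= c then a v (b ^ c) = (a v b) ^ c.
Check all triples (a,b,c) with a <= c among 10 elements.
This lattice is modular (diamonds M_m and their chain-products are modular).
Total violating triples: 0


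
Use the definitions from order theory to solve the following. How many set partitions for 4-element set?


B(n) = number of set partitions of an n-element set.
B(n) satisfies the recurrence: B(n+1) = sum_k C(n,k)*B(k).
B(4) = 15


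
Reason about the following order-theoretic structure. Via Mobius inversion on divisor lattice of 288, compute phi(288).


phi(n) = n * prod_{p|n} (1 - 1/p).
Prime divisors of 288: [2, 3]
phi(288) = 288 * (1 - 1/2) * (1 - 1/3)
phi(288) = 96


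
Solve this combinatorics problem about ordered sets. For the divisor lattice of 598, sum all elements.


sigma(n) = sum of divisors.
Divisors of 598: [1, 2, 13, 23, 26, 46, 299, 598]
Sum = 1008


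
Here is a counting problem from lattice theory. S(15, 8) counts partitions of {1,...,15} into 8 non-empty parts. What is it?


S(n,k) = k*S(n-1,k) + S(n-1,k-1).
S(14,8) = 20912320, S(14,7) = 49329280
S(15,8) = 8*20912320 + 49329280 = 167298560 + 49329280
S(15,8) = 216627840


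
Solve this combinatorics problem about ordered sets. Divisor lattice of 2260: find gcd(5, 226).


In a divisor lattice, meet = gcd (greatest common divisor).
By Euclidean algorithm or factoring: gcd(5,226) = 1


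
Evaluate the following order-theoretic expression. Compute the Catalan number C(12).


C(n) = C(2n, n) / (n+1).
C(24, 12) = 2704156
C(12) = 2704156 / 13 = 208012


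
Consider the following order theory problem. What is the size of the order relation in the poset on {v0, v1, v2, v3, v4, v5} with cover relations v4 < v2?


The order relation is {(a,b) : a <= b}, reflexive so it includes (a,a).
Examples: (v0,v0), (v1,v1), (v2,v2), (v3,v3), (v4,v2), ...
Total ordered pairs: 7


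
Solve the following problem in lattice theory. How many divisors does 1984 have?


Divisors of 1984: [1, 2, 4, 8, 16, 31, 32, 62, 64, 124, 248, 496, 992, 1984]
Count: 14


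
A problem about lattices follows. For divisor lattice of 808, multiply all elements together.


Divisors of 808: [1, 2, 4, 8, 101, 202, 404, 808]
Product = n^(d(n)/2) = 808^(8/2)
Product = 426231402496


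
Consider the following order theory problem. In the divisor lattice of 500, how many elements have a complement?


An element a is complemented if some b has a meet b = bottom, a join b = top.
a is complemented iff gcd(a, n/a)=1, i.e. a is a unitary divisor of 500.
Complemented elements: 1, 4, 125, 500
Count: 4


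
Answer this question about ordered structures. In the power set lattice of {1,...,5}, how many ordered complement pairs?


Complement pair (a,b): a meet b = bottom, a join b = top.
Here: A intersect B = {} and A union B = {1,...,5}.
Pairs found: ({},{1,2,3,4,5}), ({1},{2,3,4,5}), ({2},{1,3,4,5}), ({3},{1,2,4,5}), ... (28 more)
Total ordered pairs: 32


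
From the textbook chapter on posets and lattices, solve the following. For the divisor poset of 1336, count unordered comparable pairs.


A comparable pair {a,b} has a < b or b < a in the order.
Count unordered pairs where one element is strictly below the other.
Examples: {1,2}, {1,4}, {1,8}, {1,167}, ...
Total comparable pairs: 22


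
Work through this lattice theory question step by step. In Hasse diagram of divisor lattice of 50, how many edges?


A cover relation a -< b holds when a < b with no c strictly between.
Cover relations:
  1 -< 2
  1 -< 5
  2 -< 10
  5 -< 10
  5 -< 25
  10 -< 50
  25 -< 50
Total: 7


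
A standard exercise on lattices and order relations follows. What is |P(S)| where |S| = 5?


Power set = 2^n.
2^5 = 32


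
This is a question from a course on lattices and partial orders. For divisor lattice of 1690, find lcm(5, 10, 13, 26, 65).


In a divisor lattice, join = lcm (least common multiple).
Compute lcm iteratively: start with first element, then lcm(current, next).
Elements: [5, 10, 13, 26, 65]
lcm(5,10) = 10
lcm(10,13) = 130
lcm(130,26) = 130
lcm(130,65) = 130
Final lcm = 130


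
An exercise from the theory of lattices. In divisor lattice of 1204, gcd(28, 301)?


Meet=gcd.
gcd(28,301)=7


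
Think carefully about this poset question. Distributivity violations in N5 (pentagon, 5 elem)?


Distributive law: a ^ (b v c) = (a ^ b) v (a ^ c).
Check all 5^3 = 125 ordered triples (a,b,c).
  e.g. a=b, b=a, c=c: lhs=b != rhs=a
  e.g. a=b, b=c, c=a: lhs=b != rhs=a
Total violating triples: 2


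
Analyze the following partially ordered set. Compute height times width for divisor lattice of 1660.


Height = length of longest chain minus 1; width = size of largest antichain.
A maximum chain: 1 | 83 | 415 | 830 | 1660  (height 4).
A maximum antichain: {4, 10, 166, 415}  (width 4).
Product = 4 * 4 = 16


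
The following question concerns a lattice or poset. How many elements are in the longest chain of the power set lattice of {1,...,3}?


A chain is a totally ordered subset; we count the number of elements in a maximum chain.
Compute, for each element x, the size of the longest chain ending at x:
  {}: 1
  {1}: 2
  {2}: 2
  {3}: 2
  {1,2}: 3
  {1,3}: 3
  ...
A maximum chain: {} < {1} < {1,2} < {1,2,3}
Number of elements in the longest chain: 4


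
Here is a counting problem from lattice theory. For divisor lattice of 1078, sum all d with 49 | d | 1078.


Interval [49,1078] in divisors of 1078: [49, 98, 539, 1078]
Sum = 1764
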